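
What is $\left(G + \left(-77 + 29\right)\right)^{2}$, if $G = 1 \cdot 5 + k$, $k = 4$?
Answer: $1521$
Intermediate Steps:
$G = 9$ ($G = 1 \cdot 5 + 4 = 5 + 4 = 9$)
$\left(G + \left(-77 + 29\right)\right)^{2} = \left(9 + \left(-77 + 29\right)\right)^{2} = \left(9 - 48\right)^{2} = \left(-39\right)^{2} = 1521$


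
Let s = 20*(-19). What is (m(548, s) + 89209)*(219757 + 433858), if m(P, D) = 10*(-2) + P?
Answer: 58653449255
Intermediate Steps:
s = -380
m(P, D) = -20 + P
(m(548, s) + 89209)*(219757 + 433858) = ((-20 + 548) + 89209)*(219757 + 433858) = (528 + 89209)*653615 = 89737*653615 = 58653449255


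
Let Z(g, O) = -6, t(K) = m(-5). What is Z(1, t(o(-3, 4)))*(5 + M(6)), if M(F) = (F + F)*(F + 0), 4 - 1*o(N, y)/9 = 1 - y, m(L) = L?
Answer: -462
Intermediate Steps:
o(N, y) = 27 + 9*y (o(N, y) = 36 - 9*(1 - y) = 36 + (-9 + 9*y) = 27 + 9*y)
M(F) = 2*F² (M(F) = (2*F)*F = 2*F²)
t(K) = -5
Z(1, t(o(-3, 4)))*(5 + M(6)) = -6*(5 + 2*6²) = -6*(5 + 2*36) = -6*(5 + 72) = -6*77 = -462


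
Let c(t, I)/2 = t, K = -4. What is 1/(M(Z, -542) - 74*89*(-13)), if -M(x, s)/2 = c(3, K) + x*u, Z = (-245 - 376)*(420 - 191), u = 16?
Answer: 1/4636294 ≈ 2.1569e-7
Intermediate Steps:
c(t, I) = 2*t
Z = -142209 (Z = -621*229 = -142209)
M(x, s) = -12 - 32*x (M(x, s) = -2*(2*3 + x*16) = -2*(6 + 16*x) = -12 - 32*x)
1/(M(Z, -542) - 74*89*(-13)) = 1/((-12 - 32*(-142209)) - 74*89*(-13)) = 1/((-12 + 4550688) - 6586*(-13)) = 1/(4550676 + 85618) = 1/4636294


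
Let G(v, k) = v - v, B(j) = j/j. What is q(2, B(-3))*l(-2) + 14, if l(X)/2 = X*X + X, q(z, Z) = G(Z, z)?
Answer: 14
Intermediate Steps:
B(j) = 1
G(v, k) = 0
q(z, Z) = 0
l(X) = 2*X + 2*X² (l(X) = 2*(X*X + X) = 2*(X² + X) = 2*(X + X²) = 2*X + 2*X²)
q(2, B(-3))*l(-2) + 14 = 0*(2*(-2)*(1 - 2)) + 14 = 0*(2*(-2)*(-1)) + 14 = 0*4 + 14 = 0 + 14 = 14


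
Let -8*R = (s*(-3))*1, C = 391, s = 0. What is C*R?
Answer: 0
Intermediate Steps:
R = 0 (R = -0*(-3)/8 = -0 = -1/8*0 = 0)
C*R = 391*0 = 0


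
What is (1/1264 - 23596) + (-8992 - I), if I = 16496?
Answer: -62042175/1264 ≈ -49084.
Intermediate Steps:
(1/1264 - 23596) + (-8992 - I) = (1/1264 - 23596) + (-8992 - 1*16496) = (1/1264 - 23596) + (-8992 - 16496) = -29825343/1264 - 25488 = -62042175/1264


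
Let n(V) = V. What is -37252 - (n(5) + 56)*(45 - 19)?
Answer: -38838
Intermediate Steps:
-37252 - (n(5) + 56)*(45 - 19) = -37252 - (5 + 56)*(45 - 19) = -37252 - 61*26 = -37252 - 1*1586 = -37252 - 1586 = -38838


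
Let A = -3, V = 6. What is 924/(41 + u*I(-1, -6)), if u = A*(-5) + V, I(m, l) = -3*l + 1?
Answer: 21/10 ≈ 2.1000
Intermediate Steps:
I(m, l) = 1 - 3*l
u = 21 (u = -3*(-5) + 6 = 15 + 6 = 21)
924/(41 + u*I(-1, -6)) = 924/(41 + 21*(1 - 3*(-6))) = 924/(41 + 21*(1 + 18)) = 924/(41 + 21*19) = 924/(41 + 399) = 924/440 = 924*(1/440) = 21/10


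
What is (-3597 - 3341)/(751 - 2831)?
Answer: 3469/1040 ≈ 3.3356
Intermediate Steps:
(-3597 - 3341)/(751 - 2831) = -6938/(-2080) = -6938*(-1/2080) = 3469/1040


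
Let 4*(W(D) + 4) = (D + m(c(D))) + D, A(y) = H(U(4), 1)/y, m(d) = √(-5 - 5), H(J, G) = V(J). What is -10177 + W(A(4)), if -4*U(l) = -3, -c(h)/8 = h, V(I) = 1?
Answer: -81447/8 + I*√10/4 ≈ -10181.0 + 0.79057*I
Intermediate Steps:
c(h) = -8*h
U(l) = ¾ (U(l) = -¼*(-3) = ¾)
H(J, G) = 1
m(d) = I*√10 (m(d) = √(-10) = I*√10)
A(y) = 1/y
W(D) = -4 + D/2 + I*√10/4 (W(D) = -4 + ((D + I*√10) + D)/4 = -4 + (2*D + I*√10)/4 = -4 + (D/2 + I*√10/4) = -4 + D/2 + I*√10/4)
-10177 + W(A(4)) = -10177 + (-4 + (½)/4 + I*√10/4) = -10177 + (-4 + (½)*(¼) + I*√10/4) = -10177 + (-4 + ⅛ + I*√10/4) = -10177 + (-31/8 + I*√10/4) = -81447/8 + I*√10/4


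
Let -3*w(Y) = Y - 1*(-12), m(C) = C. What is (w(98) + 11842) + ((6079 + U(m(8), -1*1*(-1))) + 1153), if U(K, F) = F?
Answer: 57115/3 ≈ 19038.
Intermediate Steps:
w(Y) = -4 - Y/3 (w(Y) = -(Y - 1*(-12))/3 = -(Y + 12)/3 = -(12 + Y)/3 = -4 - Y/3)
(w(98) + 11842) + ((6079 + U(m(8), -1*1*(-1))) + 1153) = ((-4 - ⅓*98) + 11842) + ((6079 - 1*1*(-1)) + 1153) = ((-4 - 98/3) + 11842) + ((6079 - 1*(-1)) + 1153) = (-110/3 + 11842) + ((6079 + 1) + 1153) = 35416/3 + (6080 + 1153) = 35416/3 + 7233 = 57115/3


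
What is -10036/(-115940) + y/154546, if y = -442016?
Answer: -326949417/117881995 ≈ -2.7735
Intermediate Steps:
-10036/(-115940) + y/154546 = -10036/(-115940) - 442016/154546 = -10036*(-1/115940) - 442016*1/154546 = 2509/28985 - 11632/4067 = -326949417/117881995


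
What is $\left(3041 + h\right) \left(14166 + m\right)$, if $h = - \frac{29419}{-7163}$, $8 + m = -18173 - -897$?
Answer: $- \frac{5231548772}{551} \approx -9.4946 \cdot 10^{6}$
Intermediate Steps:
$m = -17284$ ($m = -8 - 17276 = -17284$)
$h = \frac{2263}{551}$ ($h = \left(-29419\right) \left(- \frac{1}{7163}\right) = \frac{2263}{551} \approx 4.1071$)
$\left(3041 + h\right) \left(14166 + m\right) = \left(3041 + \frac{2263}{551}\right) \left(14166 - 17284\right) = \frac{1677854}{551} \left(-3118\right) = - \frac{5231548772}{551}$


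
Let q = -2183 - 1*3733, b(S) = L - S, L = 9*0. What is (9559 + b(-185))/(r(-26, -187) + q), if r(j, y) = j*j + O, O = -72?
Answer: -609/332 ≈ -1.8343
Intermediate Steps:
L = 0
r(j, y) = -72 + j² (r(j, y) = j*j - 72 = j² - 72 = -72 + j²)
b(S) = -S (b(S) = 0 - S = -S)
q = -5916 (q = -2183 - 3733 = -5916)
(9559 + b(-185))/(r(-26, -187) + q) = (9559 - 1*(-185))/((-72 + (-26)²) - 5916) = (9559 + 185)/((-72 + 676) - 5916) = 9744/(604 - 5916) = 9744/(-5312) = 9744*(-1/5312) = -609/332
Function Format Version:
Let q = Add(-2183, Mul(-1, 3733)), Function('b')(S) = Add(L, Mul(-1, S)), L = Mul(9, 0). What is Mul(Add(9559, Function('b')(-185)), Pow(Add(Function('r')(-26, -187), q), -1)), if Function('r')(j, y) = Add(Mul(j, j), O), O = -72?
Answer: Rational(-609, 332) ≈ -1.8343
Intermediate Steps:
L = 0
Function('r')(j, y) = Add(-72, Pow(j, 2)) (Function('r')(j, y) = Add(Mul(j, j), -72) = Add(Pow(j, 2), -72) = Add(-72, Pow(j, 2)))
Function('b')(S) = Mul(-1, S) (Function('b')(S) = Add(0, Mul(-1, S)) = Mul(-1, S))
q = -5916 (q = Add(-2183, -3733) = -5916)
Mul(Add(9559, Function('b')(-185)), Pow(Add(Function('r')(-26, -187), q), -1)) = Mul(Add(9559, Mul(-1, -185)), Pow(Add(Add(-72, Pow(-26, 2)), -5916), -1)) = Mul(Add(9559, 185), Pow(Add(Add(-72, 676), -5916), -1)) = Mul(9744, Pow(Add(604, -5916), -1)) = Mul(9744, Pow(-5312, -1)) = Mul(9744, Rational(-1, 5312)) = Rational(-609, 332)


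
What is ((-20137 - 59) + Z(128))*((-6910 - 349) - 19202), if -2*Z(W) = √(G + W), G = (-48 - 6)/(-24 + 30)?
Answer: 534406356 + 26461*√119/2 ≈ 5.3455e+8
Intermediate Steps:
G = -9 (G = -54/6 = -54*⅙ = -9)
Z(W) = -√(-9 + W)/2
((-20137 - 59) + Z(128))*((-6910 - 349) - 19202) = ((-20137 - 59) - √(-9 + 128)/2)*((-6910 - 349) - 19202) = (-20196 - √119/2)*(-7259 - 19202) = (-20196 - √119/2)*(-26461) = 534406356 + 26461*√119/2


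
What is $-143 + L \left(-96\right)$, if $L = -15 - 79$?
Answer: $8881$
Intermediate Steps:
$L = -94$ ($L = -15 - 79 = -94$)
$-143 + L \left(-96\right) = -143 - -9024 = -143 + 9024 = 8881$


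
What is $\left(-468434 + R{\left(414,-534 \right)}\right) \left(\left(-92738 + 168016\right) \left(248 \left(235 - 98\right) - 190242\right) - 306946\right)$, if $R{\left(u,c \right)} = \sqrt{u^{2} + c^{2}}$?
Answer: $5510516527711996 - 70582193364 \sqrt{12682} \approx 5.5026 \cdot 10^{15}$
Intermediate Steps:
$R{\left(u,c \right)} = \sqrt{c^{2} + u^{2}}$
$\left(-468434 + R{\left(414,-534 \right)}\right) \left(\left(-92738 + 168016\right) \left(248 \left(235 - 98\right) - 190242\right) - 306946\right) = \left(-468434 + \sqrt{\left(-534\right)^{2} + 414^{2}}\right) \left(\left(-92738 + 168016\right) \left(248 \left(235 - 98\right) - 190242\right) - 306946\right) = \left(-468434 + \sqrt{285156 + 171396}\right) \left(75278 \left(248 \cdot 137 - 190242\right) - 306946\right) = \left(-468434 + \sqrt{456552}\right) \left(75278 \left(33976 - 190242\right) - 306946\right) = \left(-468434 + 6 \sqrt{12682}\right) \left(75278 \left(-156266\right) - 306946\right) = \left(-468434 + 6 \sqrt{12682}\right) \left(-11763391948 - 306946\right) = \left(-468434 + 6 \sqrt{12682}\right) \left(-11763698894\right) = 5510516527711996 - 70582193364 \sqrt{12682}$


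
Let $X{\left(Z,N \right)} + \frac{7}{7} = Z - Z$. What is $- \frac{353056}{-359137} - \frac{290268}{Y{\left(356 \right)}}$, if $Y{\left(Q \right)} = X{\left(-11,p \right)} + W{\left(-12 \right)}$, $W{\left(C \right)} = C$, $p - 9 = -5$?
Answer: $\frac{104250568444}{4668781} \approx 22329.0$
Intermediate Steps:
$p = 4$ ($p = 9 - 5 = 4$)
$X{\left(Z,N \right)} = -1$ ($X{\left(Z,N \right)} = -1 + \left(Z - Z\right) = -1 + 0 = -1$)
$Y{\left(Q \right)} = -13$ ($Y{\left(Q \right)} = -1 - 12 = -13$)
$- \frac{353056}{-359137} - \frac{290268}{Y{\left(356 \right)}} = - \frac{353056}{-359137} - \frac{290268}{-13} = \left(-353056\right) \left(- \frac{1}{359137}\right) - - \frac{290268}{13} = \frac{353056}{359137} + \frac{290268}{13} = \frac{104250568444}{4668781}$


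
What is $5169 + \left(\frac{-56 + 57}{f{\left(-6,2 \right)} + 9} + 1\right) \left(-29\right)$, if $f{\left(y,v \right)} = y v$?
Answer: $\frac{15449}{3} \approx 5149.7$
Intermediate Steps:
$f{\left(y,v \right)} = v y$
$5169 + \left(\frac{-56 + 57}{f{\left(-6,2 \right)} + 9} + 1\right) \left(-29\right) = 5169 + \left(\frac{-56 + 57}{2 \left(-6\right) + 9} + 1\right) \left(-29\right) = 5169 + \left(1 \frac{1}{-12 + 9} + 1\right) \left(-29\right) = 5169 + \left(1 \frac{1}{-3} + 1\right) \left(-29\right) = 5169 + \left(1 \left(- \frac{1}{3}\right) + 1\right) \left(-29\right) = 5169 + \left(- \frac{1}{3} + 1\right) \left(-29\right) = 5169 + \frac{2}{3} \left(-29\right) = 5169 - \frac{58}{3} = \frac{15449}{3}$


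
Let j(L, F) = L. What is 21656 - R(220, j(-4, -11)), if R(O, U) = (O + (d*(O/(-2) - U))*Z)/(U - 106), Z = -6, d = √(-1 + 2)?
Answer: 1191508/55 ≈ 21664.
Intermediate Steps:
d = 1 (d = √1 = 1)
R(O, U) = (4*O + 6*U)/(-106 + U) (R(O, U) = (O + (1*(O/(-2) - U))*(-6))/(U - 106) = (O + (1*(O*(-½) - U))*(-6))/(-106 + U) = (O + (1*(-O/2 - U))*(-6))/(-106 + U) = (O + (1*(-U - O/2))*(-6))/(-106 + U) = (O + (-U - O/2)*(-6))/(-106 + U) = (O + (3*O + 6*U))/(-106 + U) = (4*O + 6*U)/(-106 + U))
21656 - R(220, j(-4, -11)) = 21656 - 2*(2*220 + 3*(-4))/(-106 - 4) = 21656 - 2*(440 - 12)/(-110) = 21656 - 2*(-1)*428/110 = 21656 - 1*(-428/55) = 21656 + 428/55 = 1191508/55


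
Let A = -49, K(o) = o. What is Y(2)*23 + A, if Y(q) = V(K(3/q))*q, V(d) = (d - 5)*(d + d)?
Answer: -532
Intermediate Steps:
V(d) = 2*d*(-5 + d) (V(d) = (-5 + d)*(2*d) = 2*d*(-5 + d))
Y(q) = -30 + 18/q (Y(q) = (2*(3/q)*(-5 + 3/q))*q = (6*(-5 + 3/q)/q)*q = -30 + 18/q)
Y(2)*23 + A = (-30 + 18/2)*23 - 49 = (-30 + 18*(1/2))*23 - 49 = (-30 + 9)*23 - 49 = -21*23 - 49 = -483 - 49 = -532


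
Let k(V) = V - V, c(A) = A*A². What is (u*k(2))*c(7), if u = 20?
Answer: 0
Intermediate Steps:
c(A) = A³
k(V) = 0
(u*k(2))*c(7) = (20*0)*7³ = 0*343 = 0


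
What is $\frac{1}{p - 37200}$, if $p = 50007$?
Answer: $\frac{1}{12807} \approx 7.8082 \cdot 10^{-5}$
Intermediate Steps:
$\frac{1}{p - 37200} = \frac{1}{50007 - 37200} = \frac{1}{12807}$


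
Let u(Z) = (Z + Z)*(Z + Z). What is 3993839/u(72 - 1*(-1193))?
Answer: 3993839/6400900 ≈ 0.62395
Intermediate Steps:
u(Z) = 4*Z**2 (u(Z) = (2*Z)*(2*Z) = 4*Z**2)
3993839/u(72 - 1*(-1193)) = 3993839/((4*(72 - 1*(-1193))**2)) = 3993839/((4*(72 + 1193)**2)) = 3993839/((4*1265**2)) = 3993839/((4*1600225)) = 3993839/6400900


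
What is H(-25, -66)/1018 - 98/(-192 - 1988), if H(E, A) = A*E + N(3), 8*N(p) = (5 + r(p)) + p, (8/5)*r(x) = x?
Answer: 59191279/35507840 ≈ 1.6670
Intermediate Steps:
r(x) = 5*x/8
N(p) = 5/8 + 13*p/64 (N(p) = ((5 + 5*p/8) + p)/8 = (5 + 13*p/8)/8 = 5/8 + 13*p/64)
H(E, A) = 79/64 + A*E (H(E, A) = A*E + (5/8 + (13/64)*3) = A*E + (5/8 + 39/64) = A*E + 79/64 = 79/64 + A*E)
H(-25, -66)/1018 - 98/(-192 - 1988) = (79/64 - 66*(-25))/1018 - 98/(-192 - 1988) = (79/64 + 1650)*(1/1018) - 98/(-2180) = (105679/64)*(1/1018) - 98*(-1/2180) = 105679/65152 + 49/1090 = 59191279/35507840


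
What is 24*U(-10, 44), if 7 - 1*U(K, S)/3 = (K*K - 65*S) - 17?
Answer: 200448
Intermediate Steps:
U(K, S) = 72 - 3*K**2 + 195*S (U(K, S) = 21 - 3*((K*K - 65*S) - 17) = 21 - 3*((K**2 - 65*S) - 17) = 21 - 3*(-17 + K**2 - 65*S) = 21 + (51 - 3*K**2 + 195*S) = 72 - 3*K**2 + 195*S)
24*U(-10, 44) = 24*(72 - 3*(-10)**2 + 195*44) = 24*(72 - 3*100 + 8580) = 24*(72 - 300 + 8580) = 24*8352 = 200448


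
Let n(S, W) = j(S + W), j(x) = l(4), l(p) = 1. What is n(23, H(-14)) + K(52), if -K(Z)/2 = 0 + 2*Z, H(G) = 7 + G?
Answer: -207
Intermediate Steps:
j(x) = 1
n(S, W) = 1
K(Z) = -4*Z (K(Z) = -2*(0 + 2*Z) = -4*Z)
n(23, H(-14)) + K(52) = 1 - 4*52 = 1 - 208 = -207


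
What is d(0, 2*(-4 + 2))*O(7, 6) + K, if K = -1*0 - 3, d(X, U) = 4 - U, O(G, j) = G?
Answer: 53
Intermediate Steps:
K = -3 (K = 0 - 3 = -3)
d(0, 2*(-4 + 2))*O(7, 6) + K = (4 - 2*(-4 + 2))*7 - 3 = (4 - 2*(-2))*7 - 3 = (4 - 1*(-4))*7 - 3 = (4 + 4)*7 - 3 = 8*7 - 3 = 56 - 3 = 53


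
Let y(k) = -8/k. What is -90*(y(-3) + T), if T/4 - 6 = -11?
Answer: 1560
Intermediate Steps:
T = -20 (T = 24 + 4*(-11) = 24 - 44 = -20)
-90*(y(-3) + T) = -90*(-8/(-3) - 20) = -90*(-8*(-⅓) - 20) = -90*(8/3 - 20) = -90*(-52/3) = 1560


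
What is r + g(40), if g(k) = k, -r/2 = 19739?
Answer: -39438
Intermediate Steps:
r = -39478 (r = -2*19739 = -39478)
r + g(40) = -39478 + 40 = -39438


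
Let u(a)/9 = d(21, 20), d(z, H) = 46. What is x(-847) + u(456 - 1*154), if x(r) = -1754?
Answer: -1340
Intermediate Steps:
u(a) = 414 (u(a) = 9*46 = 414)
x(-847) + u(456 - 1*154) = -1754 + 414 = -1340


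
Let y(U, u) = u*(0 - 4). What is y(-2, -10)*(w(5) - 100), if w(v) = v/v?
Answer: -3960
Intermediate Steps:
w(v) = 1
y(U, u) = -4*u (y(U, u) = u*(-4) = -4*u)
y(-2, -10)*(w(5) - 100) = (-4*(-10))*(1 - 100) = 40*(-99) = -3960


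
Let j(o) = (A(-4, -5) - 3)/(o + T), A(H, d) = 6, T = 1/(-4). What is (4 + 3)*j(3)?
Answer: 84/11 ≈ 7.6364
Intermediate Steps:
T = -¼ ≈ -0.25000
j(o) = 3/(-¼ + o) (j(o) = (6 - 3)/(o - ¼) = 3/(-¼ + o))
(4 + 3)*j(3) = (4 + 3)*(12/(-1 + 4*3)) = 7*(12/(-1 + 12)) = 7*(12/11) = 84/11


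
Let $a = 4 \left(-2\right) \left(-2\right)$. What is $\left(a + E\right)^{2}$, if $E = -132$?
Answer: $13456$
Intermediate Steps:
$a = 16$ ($a = \left(-8\right) \left(-2\right) = 16$)
$\left(a + E\right)^{2} = \left(16 - 132\right)^{2} = \left(-116\right)^{2} = 13456$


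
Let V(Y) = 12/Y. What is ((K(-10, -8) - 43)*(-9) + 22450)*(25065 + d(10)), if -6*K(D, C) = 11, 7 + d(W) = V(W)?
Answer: 2863452136/5 ≈ 5.7269e+8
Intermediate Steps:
d(W) = -7 + 12/W
K(D, C) = -11/6 (K(D, C) = -1/6*11 = -11/6)
((K(-10, -8) - 43)*(-9) + 22450)*(25065 + d(10)) = ((-11/6 - 43)*(-9) + 22450)*(25065 + (-7 + 12/10)) = (-269/6*(-9) + 22450)*(25065 + (-7 + 12*(1/10))) = (807/2 + 22450)*(25065 + (-7 + 6/5)) = 45707*(25065 - 29/5)/2 = (45707/2)*(125296/5) = 2863452136/5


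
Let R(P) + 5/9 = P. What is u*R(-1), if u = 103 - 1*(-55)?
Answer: -2212/9 ≈ -245.78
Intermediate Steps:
R(P) = -5/9 + P
u = 158 (u = 103 + 55 = 158)
u*R(-1) = 158*(-5/9 - 1) = 158*(-14/9) = -2212/9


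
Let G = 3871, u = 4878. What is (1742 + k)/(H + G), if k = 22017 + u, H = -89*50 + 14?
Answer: -28637/565 ≈ -50.685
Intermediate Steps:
H = -4436 (H = -4450 + 14 = -4436)
k = 26895 (k = 22017 + 4878 = 26895)
(1742 + k)/(H + G) = (1742 + 26895)/(-4436 + 3871) = 28637/(-565) = 28637*(-1/565) = -28637/565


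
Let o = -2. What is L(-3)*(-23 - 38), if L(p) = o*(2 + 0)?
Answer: 244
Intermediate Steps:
L(p) = -4 (L(p) = -2*(2 + 0) = -2*2 = -4)
L(-3)*(-23 - 38) = -4*(-23 - 38) = -4*(-61) = 244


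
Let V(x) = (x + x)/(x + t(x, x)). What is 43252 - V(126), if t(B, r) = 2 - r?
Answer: 43126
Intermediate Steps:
V(x) = x (V(x) = (x + x)/(x + (2 - x)) = (2*x)/2 = (2*x)*(½) = x)
43252 - V(126) = 43252 - 1*126 = 43252 - 126 = 43126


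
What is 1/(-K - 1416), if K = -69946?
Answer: 1/68530 ≈ 1.4592e-5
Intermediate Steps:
1/(-K - 1416) = 1/(-1*(-69946) - 1416) = 1/(69946 - 1416) = 1/68530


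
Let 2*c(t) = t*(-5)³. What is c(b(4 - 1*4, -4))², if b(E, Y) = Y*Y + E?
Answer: 1000000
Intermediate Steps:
b(E, Y) = E + Y² (b(E, Y) = Y² + E = E + Y²)
c(t) = -125*t/2 (c(t) = (t*(-5)³)/2 = (t*(-125))/2 = (-125*t)/2 = -125*t/2)
c(b(4 - 1*4, -4))² = (-125*((4 - 1*4) + (-4)²)/2)² = (-125*((4 - 4) + 16)/2)² = (-125*(0 + 16)/2)² = (-125/2*16)² = (-1000)² = 1000000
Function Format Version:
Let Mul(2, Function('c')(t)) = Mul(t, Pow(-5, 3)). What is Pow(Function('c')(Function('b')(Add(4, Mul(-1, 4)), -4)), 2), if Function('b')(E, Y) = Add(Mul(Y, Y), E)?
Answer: 1000000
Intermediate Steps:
Function('b')(E, Y) = Add(E, Pow(Y, 2)) (Function('b')(E, Y) = Add(Pow(Y, 2), E) = Add(E, Pow(Y, 2)))
Function('c')(t) = Mul(Rational(-125, 2), t) (Function('c')(t) = Mul(Rational(1, 2), Mul(t, Pow(-5, 3))) = Mul(Rational(1, 2), Mul(t, -125)) = Mul(Rational(1, 2), Mul(-125, t)) = Mul(Rational(-125, 2), t))
Pow(Function('c')(Function('b')(Add(4, Mul(-1, 4)), -4)), 2) = Pow(Mul(Rational(-125, 2), Add(Add(4, Mul(-1, 4)), Pow(-4, 2))), 2) = Pow(Mul(Rational(-125, 2), Add(Add(4, -4), 16)), 2) = Pow(Mul(Rational(-125, 2), Add(0, 16)), 2) = Pow(Mul(Rational(-125, 2), 16), 2) = Pow(-1000, 2) = 1000000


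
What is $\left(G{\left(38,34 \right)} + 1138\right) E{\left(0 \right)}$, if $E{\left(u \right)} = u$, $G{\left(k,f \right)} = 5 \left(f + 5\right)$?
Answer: $0$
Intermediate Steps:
$G{\left(k,f \right)} = 25 + 5 f$ ($G{\left(k,f \right)} = 5 \left(5 + f\right) = 25 + 5 f$)
$\left(G{\left(38,34 \right)} + 1138\right) E{\left(0 \right)} = \left(\left(25 + 5 \cdot 34\right) + 1138\right) 0 = \left(\left(25 + 170\right) + 1138\right) 0 = \left(195 + 1138\right) 0 = 1333 \cdot 0 = 0$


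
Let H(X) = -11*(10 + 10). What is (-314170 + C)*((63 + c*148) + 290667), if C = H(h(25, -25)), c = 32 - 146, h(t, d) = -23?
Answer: -86098216620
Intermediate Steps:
H(X) = -220 (H(X) = -11*20 = -220)
c = -114
C = -220
(-314170 + C)*((63 + c*148) + 290667) = (-314170 - 220)*((63 - 114*148) + 290667) = -314390*((63 - 16872) + 290667) = -314390*(-16809 + 290667) = -314390*273858 = -86098216620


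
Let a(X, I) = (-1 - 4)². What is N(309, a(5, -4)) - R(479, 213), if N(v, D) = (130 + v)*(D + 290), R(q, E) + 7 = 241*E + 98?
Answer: 86861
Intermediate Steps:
R(q, E) = 91 + 241*E (R(q, E) = -7 + (241*E + 98) = -7 + (98 + 241*E) = 91 + 241*E)
a(X, I) = 25 (a(X, I) = (-5)² = 25)
N(v, D) = (130 + v)*(290 + D)
N(309, a(5, -4)) - R(479, 213) = (37700 + 130*25 + 290*309 + 25*309) - (91 + 241*213) = (37700 + 3250 + 89610 + 7725) - (91 + 51333) = 138285 - 1*51424 = 138285 - 51424 = 86861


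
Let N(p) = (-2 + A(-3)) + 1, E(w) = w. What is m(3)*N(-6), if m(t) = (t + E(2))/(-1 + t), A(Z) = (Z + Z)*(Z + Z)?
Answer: 175/2 ≈ 87.500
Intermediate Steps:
A(Z) = 4*Z² (A(Z) = (2*Z)*(2*Z) = 4*Z²)
N(p) = 35 (N(p) = (-2 + 4*(-3)²) + 1 = (-2 + 4*9) + 1 = (-2 + 36) + 1 = 34 + 1 = 35)
m(t) = (2 + t)/(-1 + t) (m(t) = (t + 2)/(-1 + t) = (2 + t)/(-1 + t))
m(3)*N(-6) = ((2 + 3)/(-1 + 3))*35 = (5/2)*35 = 175/2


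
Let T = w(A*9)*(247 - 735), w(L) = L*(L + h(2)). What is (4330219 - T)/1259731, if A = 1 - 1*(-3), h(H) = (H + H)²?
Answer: 476705/114521 ≈ 4.1626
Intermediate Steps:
h(H) = 4*H² (h(H) = (2*H)² = 4*H²)
A = 4 (A = 1 + 3 = 4)
w(L) = L*(16 + L) (w(L) = L*(L + 4*2²) = L*(L + 4*4) = L*(L + 16) = L*(16 + L))
T = -913536 (T = ((4*9)*(16 + 4*9))*(247 - 735) = (36*(16 + 36))*(-488) = (36*52)*(-488) = 1872*(-488) = -913536)
(4330219 - T)/1259731 = (4330219 - 1*(-913536))/1259731 = (4330219 + 913536)*(1/1259731) = 5243755*(1/1259731) = 476705/114521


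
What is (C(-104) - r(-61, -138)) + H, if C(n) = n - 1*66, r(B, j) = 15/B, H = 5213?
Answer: 307638/61 ≈ 5043.2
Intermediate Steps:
C(n) = -66 + n (C(n) = n - 66 = -66 + n)
(C(-104) - r(-61, -138)) + H = ((-66 - 104) - 15/(-61)) + 5213 = (-170 - 15*(-1)/61) + 5213 = (-170 - 1*(-15/61)) + 5213 = (-170 + 15/61) + 5213 = -10355/61 + 5213 = 307638/61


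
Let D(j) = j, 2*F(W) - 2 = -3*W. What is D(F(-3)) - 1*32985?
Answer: -65959/2 ≈ -32980.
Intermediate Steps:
F(W) = 1 - 3*W/2 (F(W) = 1 + (-3*W)/2 = 1 - 3*W/2)
D(F(-3)) - 1*32985 = (1 - 3/2*(-3)) - 1*32985 = (1 + 9/2) - 32985 = 11/2 - 32985 = -65959/2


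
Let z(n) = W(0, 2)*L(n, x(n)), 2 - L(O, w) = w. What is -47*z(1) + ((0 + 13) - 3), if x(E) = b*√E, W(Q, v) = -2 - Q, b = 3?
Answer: -84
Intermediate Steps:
x(E) = 3*√E
L(O, w) = 2 - w
z(n) = -4 + 6*√n (z(n) = (-2 - 1*0)*(2 - 3*√n) = (-2 + 0)*(2 - 3*√n) = -2*(2 - 3*√n) = -4 + 6*√n)
-47*z(1) + ((0 + 13) - 3) = -47*(-4 + 6*√1) + ((0 + 13) - 3) = -47*(-4 + 6*1) + (13 - 3) = -47*(-4 + 6) + 10 = -47*2 + 10 = -94 + 10 = -84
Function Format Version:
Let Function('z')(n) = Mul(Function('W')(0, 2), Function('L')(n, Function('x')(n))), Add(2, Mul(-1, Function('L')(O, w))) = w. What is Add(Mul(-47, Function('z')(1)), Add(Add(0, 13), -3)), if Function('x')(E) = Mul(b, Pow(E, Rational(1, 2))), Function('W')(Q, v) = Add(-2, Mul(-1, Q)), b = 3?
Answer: -84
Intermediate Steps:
Function('x')(E) = Mul(3, Pow(E, Rational(1, 2)))
Function('L')(O, w) = Add(2, Mul(-1, w))
Function('z')(n) = Add(-4, Mul(6, Pow(n, Rational(1, 2)))) (Function('z')(n) = Mul(Add(-2, Mul(-1, 0)), Add(2, Mul(-1, Mul(3, Pow(n, Rational(1, 2)))))) = Mul(Add(-2, 0), Add(2, Mul(-3, Pow(n, Rational(1, 2))))) = Mul(-2, Add(2, Mul(-3, Pow(n, Rational(1, 2))))) = Add(-4, Mul(6, Pow(n, Rational(1, 2)))))
Add(Mul(-47, Function('z')(1)), Add(Add(0, 13), -3)) = Add(Mul(-47, Add(-4, Mul(6, Pow(1, Rational(1, 2))))), Add(Add(0, 13), -3)) = Add(Mul(-47, Add(-4, Mul(6, 1))), Add(13, -3)) = Add(Mul(-47, Add(-4, 6)), 10) = Add(Mul(-47, 2), 10) = Add(-94, 10) = -84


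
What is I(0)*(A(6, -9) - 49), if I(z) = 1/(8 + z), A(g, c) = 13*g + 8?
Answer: 37/8 ≈ 4.6250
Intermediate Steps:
A(g, c) = 8 + 13*g
I(0)*(A(6, -9) - 49) = ((8 + 13*6) - 49)/(8 + 0) = ((8 + 78) - 49)/8 = (86 - 49)/8 = (1/8)*37 = 37/8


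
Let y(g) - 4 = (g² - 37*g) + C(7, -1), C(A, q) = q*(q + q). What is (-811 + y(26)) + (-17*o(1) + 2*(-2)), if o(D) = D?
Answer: -1112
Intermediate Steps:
C(A, q) = 2*q² (C(A, q) = q*(2*q) = 2*q²)
y(g) = 6 + g² - 37*g (y(g) = 4 + ((g² - 37*g) + 2*(-1)²) = 4 + ((g² - 37*g) + 2*1) = 4 + ((g² - 37*g) + 2) = 4 + (2 + g² - 37*g) = 6 + g² - 37*g)
(-811 + y(26)) + (-17*o(1) + 2*(-2)) = (-811 + (6 + 26² - 37*26)) + (-17*1 + 2*(-2)) = (-811 + (6 + 676 - 962)) + (-17 - 4) = (-811 - 280) - 21 = -1091 - 21 = -1112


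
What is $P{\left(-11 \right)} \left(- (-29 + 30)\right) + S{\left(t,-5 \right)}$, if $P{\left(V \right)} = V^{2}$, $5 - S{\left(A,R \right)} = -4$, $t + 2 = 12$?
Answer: $-112$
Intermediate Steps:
$t = 10$ ($t = -2 + 12 = 10$)
$S{\left(A,R \right)} = 9$ ($S{\left(A,R \right)} = 5 - -4 = 5 + 4 = 9$)
$P{\left(-11 \right)} \left(- (-29 + 30)\right) + S{\left(t,-5 \right)} = \left(-11\right)^{2} \left(- (-29 + 30)\right) + 9 = 121 \left(\left(-1\right) 1\right) + 9 = 121 \left(-1\right) + 9 = -121 + 9 = -112$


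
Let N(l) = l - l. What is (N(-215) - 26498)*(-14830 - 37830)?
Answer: 1395384680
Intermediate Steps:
N(l) = 0
(N(-215) - 26498)*(-14830 - 37830) = (0 - 26498)*(-14830 - 37830) = -26498*(-52660) = 1395384680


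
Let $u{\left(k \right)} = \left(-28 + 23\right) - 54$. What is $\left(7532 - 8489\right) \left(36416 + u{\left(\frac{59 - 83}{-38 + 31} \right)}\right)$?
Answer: $-34793649$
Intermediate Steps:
$u{\left(k \right)} = -59$ ($u{\left(k \right)} = -5 - 54 = -59$)
$\left(7532 - 8489\right) \left(36416 + u{\left(\frac{59 - 83}{-38 + 31} \right)}\right) = \left(7532 - 8489\right) \left(36416 - 59\right) = \left(-957\right) 36357 = -34793649$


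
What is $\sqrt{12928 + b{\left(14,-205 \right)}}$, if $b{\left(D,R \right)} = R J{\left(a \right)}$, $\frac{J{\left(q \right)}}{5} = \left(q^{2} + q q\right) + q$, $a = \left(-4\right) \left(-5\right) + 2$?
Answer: $i \sqrt{1001822} \approx 1000.9 i$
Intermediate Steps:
$a = 22$ ($a = 20 + 2 = 22$)
$J{\left(q \right)} = 5 q + 10 q^{2}$ ($J{\left(q \right)} = 5 \left(\left(q^{2} + q q\right) + q\right) = 5 \left(\left(q^{2} + q^{2}\right) + q\right) = 5 \left(2 q^{2} + q\right) = 5 \left(q + 2 q^{2}\right) = 5 q + 10 q^{2}$)
$b{\left(D,R \right)} = 4950 R$ ($b{\left(D,R \right)} = R 5 \cdot 22 \left(1 + 2 \cdot 22\right) = R 5 \cdot 22 \left(1 + 44\right) = R 5 \cdot 22 \cdot 45 = R 4950 = 4950 R$)
$\sqrt{12928 + b{\left(14,-205 \right)}} = \sqrt{12928 + 4950 \left(-205\right)} = \sqrt{12928 - 1014750} = \sqrt{-1001822} = i \sqrt{1001822}$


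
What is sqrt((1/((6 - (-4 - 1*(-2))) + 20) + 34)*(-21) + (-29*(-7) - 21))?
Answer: I*sqrt(2131)/2 ≈ 23.081*I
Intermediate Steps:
sqrt((1/((6 - (-4 - 1*(-2))) + 20) + 34)*(-21) + (-29*(-7) - 21)) = sqrt((1/((6 - (-4 + 2)) + 20) + 34)*(-21) + (203 - 21)) = sqrt((1/((6 - 1*(-2)) + 20) + 34)*(-21) + 182) = sqrt((1/((6 + 2) + 20) + 34)*(-21) + 182) = sqrt((1/(8 + 20) + 34)*(-21) + 182) = sqrt((1/28 + 34)*(-21) + 182) = sqrt((953/28)*(-21) + 182) = sqrt(-2859/4 + 182) = sqrt(-2131/4) = I*sqrt(2131)/2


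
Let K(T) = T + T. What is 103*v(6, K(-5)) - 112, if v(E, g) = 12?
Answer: 1124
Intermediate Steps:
K(T) = 2*T
103*v(6, K(-5)) - 112 = 103*12 - 112 = 1236 - 112 = 1124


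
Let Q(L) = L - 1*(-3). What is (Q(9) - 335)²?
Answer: 104329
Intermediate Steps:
Q(L) = 3 + L (Q(L) = L + 3 = 3 + L)
(Q(9) - 335)² = ((3 + 9) - 335)² = (12 - 335)² = (-323)² = 104329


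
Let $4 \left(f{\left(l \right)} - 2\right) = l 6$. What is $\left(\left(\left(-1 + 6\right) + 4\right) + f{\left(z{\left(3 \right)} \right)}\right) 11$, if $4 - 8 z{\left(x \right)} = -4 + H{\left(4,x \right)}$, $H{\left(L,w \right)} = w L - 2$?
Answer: $\frac{935}{8} \approx 116.88$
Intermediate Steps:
$H{\left(L,w \right)} = -2 + L w$ ($H{\left(L,w \right)} = L w - 2 = -2 + L w$)
$z{\left(x \right)} = \frac{5}{4} - \frac{x}{2}$ ($z{\left(x \right)} = \frac{1}{2} - \frac{-4 + \left(-2 + 4 x\right)}{8} = \frac{1}{2} - \frac{-6 + 4 x}{8} = \frac{1}{2} - \left(- \frac{3}{4} + \frac{x}{2}\right) = \frac{5}{4} - \frac{x}{2}$)
$f{\left(l \right)} = 2 + \frac{3 l}{2}$ ($f{\left(l \right)} = 2 + \frac{l 6}{4} = 2 + \frac{6 l}{4} = 2 + \frac{3 l}{2}$)
$\left(\left(\left(-1 + 6\right) + 4\right) + f{\left(z{\left(3 \right)} \right)}\right) 11 = \left(\left(\left(-1 + 6\right) + 4\right) + \left(2 + \frac{3 \left(\frac{5}{4} - \frac{3}{2}\right)}{2}\right)\right) 11 = \left(\left(5 + 4\right) + \left(2 + \frac{3 \left(\frac{5}{4} - \frac{3}{2}\right)}{2}\right)\right) 11 = \left(9 + \left(2 + \frac{3}{2} \left(- \frac{1}{4}\right)\right)\right) 11 = \left(9 + \left(2 - \frac{3}{8}\right)\right) 11 = \left(9 + \frac{13}{8}\right) 11 = \frac{85}{8} \cdot 11 = \frac{935}{8}$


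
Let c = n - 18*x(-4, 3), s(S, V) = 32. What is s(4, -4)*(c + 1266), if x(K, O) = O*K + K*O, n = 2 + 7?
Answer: 54624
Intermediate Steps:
n = 9
x(K, O) = 2*K*O (x(K, O) = K*O + K*O = 2*K*O)
c = 441 (c = 9 - 36*(-4)*3 = 9 - 18*(-24) = 9 + 432 = 441)
s(4, -4)*(c + 1266) = 32*(441 + 1266) = 32*1707 = 54624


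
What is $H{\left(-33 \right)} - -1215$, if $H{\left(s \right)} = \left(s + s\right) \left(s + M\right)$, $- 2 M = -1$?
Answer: $3360$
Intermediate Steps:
$M = \frac{1}{2}$ ($M = \left(- \frac{1}{2}\right) \left(-1\right) = \frac{1}{2} \approx 0.5$)
$H{\left(s \right)} = 2 s \left(\frac{1}{2} + s\right)$ ($H{\left(s \right)} = \left(s + s\right) \left(s + \frac{1}{2}\right) = 2 s \left(\frac{1}{2} + s\right)$)
$H{\left(-33 \right)} - -1215 = - 33 \left(1 + 2 \left(-33\right)\right) - -1215 = - 33 \left(1 - 66\right) + 1215 = \left(-33\right) \left(-65\right) + 1215 = 2145 + 1215 = 3360$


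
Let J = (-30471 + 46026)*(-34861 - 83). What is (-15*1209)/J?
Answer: 31/929152 ≈ 3.3364e-5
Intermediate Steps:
J = -543553920 (J = 15555*(-34944) = -543553920)
(-15*1209)/J = -15*1209/(-543553920) = -18135*(-1/543553920) = 31/929152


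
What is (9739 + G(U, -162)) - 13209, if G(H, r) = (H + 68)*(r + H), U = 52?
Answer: -16670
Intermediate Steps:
G(H, r) = (68 + H)*(H + r)
(9739 + G(U, -162)) - 13209 = (9739 + (52² + 68*52 + 68*(-162) + 52*(-162))) - 13209 = (9739 + (2704 + 3536 - 11016 - 8424)) - 13209 = (9739 - 13200) - 13209 = -3461 - 13209 = -16670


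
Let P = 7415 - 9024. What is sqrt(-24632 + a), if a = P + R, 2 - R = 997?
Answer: 2*I*sqrt(6809) ≈ 165.03*I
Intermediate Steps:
R = -995 (R = 2 - 1*997 = 2 - 997 = -995)
P = -1609
a = -2604 (a = -1609 - 995 = -2604)
sqrt(-24632 + a) = sqrt(-24632 - 2604) = sqrt(-27236) = 2*I*sqrt(6809)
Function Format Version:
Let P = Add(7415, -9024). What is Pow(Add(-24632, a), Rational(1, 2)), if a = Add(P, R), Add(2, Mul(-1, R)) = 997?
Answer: Mul(2, I, Pow(6809, Rational(1, 2))) ≈ Mul(165.03, I)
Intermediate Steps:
R = -995 (R = Add(2, Mul(-1, 997)) = Add(2, -997) = -995)
P = -1609
a = -2604 (a = Add(-1609, -995) = -2604)
Pow(Add(-24632, a), Rational(1, 2)) = Pow(Add(-24632, -2604), Rational(1, 2)) = Pow(-27236, Rational(1, 2)) = Mul(2, I, Pow(6809, Rational(1, 2)))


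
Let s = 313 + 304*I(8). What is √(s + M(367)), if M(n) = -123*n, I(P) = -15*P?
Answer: 2*I*√20327 ≈ 285.15*I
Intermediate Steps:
s = -36167 (s = 313 + 304*(-15*8) = 313 + 304*(-120) = 313 - 36480 = -36167)
√(s + M(367)) = √(-36167 - 123*367) = √(-36167 - 45141) = √(-81308) = 2*I*√20327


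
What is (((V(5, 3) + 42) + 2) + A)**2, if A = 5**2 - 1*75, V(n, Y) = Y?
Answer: 9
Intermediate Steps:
A = -50 (A = 25 - 75 = -50)
(((V(5, 3) + 42) + 2) + A)**2 = (((3 + 42) + 2) - 50)**2 = ((45 + 2) - 50)**2 = (47 - 50)**2 = (-3)**2 = 9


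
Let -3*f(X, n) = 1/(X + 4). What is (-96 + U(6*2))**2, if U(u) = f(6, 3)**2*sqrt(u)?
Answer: (43200 - sqrt(3))**2/202500 ≈ 9215.3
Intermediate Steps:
f(X, n) = -1/(3*(4 + X)) (f(X, n) = -1/(3*(X + 4)) = -1/(3*(4 + X)))
U(u) = sqrt(u)/900 (U(u) = (-1/(12 + 3*6))**2*sqrt(u) = (-1/(12 + 18))**2*sqrt(u) = (-1/30)**2*sqrt(u) = sqrt(u)/900)
(-96 + U(6*2))**2 = (-96 + sqrt(6*2)/900)**2 = (-96 + sqrt(12)/900)**2 = (-96 + (2*sqrt(3))/900)**2 = (-96 + sqrt(3)/450)**2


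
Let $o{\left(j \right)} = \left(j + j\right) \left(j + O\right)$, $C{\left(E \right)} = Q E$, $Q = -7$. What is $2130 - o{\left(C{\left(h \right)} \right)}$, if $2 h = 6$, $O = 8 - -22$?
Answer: $2508$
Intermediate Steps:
$O = 30$ ($O = 8 + 22 = 30$)
$h = 3$ ($h = \frac{1}{2} \cdot 6 = 3$)
$C{\left(E \right)} = - 7 E$
$o{\left(j \right)} = 2 j \left(30 + j\right)$ ($o{\left(j \right)} = \left(j + j\right) \left(j + 30\right) = 2 j \left(30 + j\right)$)
$2130 - o{\left(C{\left(h \right)} \right)} = 2130 - 2 \left(\left(-7\right) 3\right) \left(30 - 21\right) = 2130 - 2 \left(-21\right) \left(30 - 21\right) = 2130 - 2 \left(-21\right) 9 = 2130 - -378 = 2130 + 378 = 2508$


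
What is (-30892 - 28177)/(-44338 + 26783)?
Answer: 59069/17555 ≈ 3.3648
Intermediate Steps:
(-30892 - 28177)/(-44338 + 26783) = -59069/(-17555) = -59069*(-1/17555) = 59069/17555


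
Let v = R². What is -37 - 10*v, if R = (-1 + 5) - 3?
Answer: -47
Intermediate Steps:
R = 1 (R = 4 - 3 = 1)
v = 1 (v = 1² = 1)
-37 - 10*v = -37 - 10*1 = -37 - 10 = -47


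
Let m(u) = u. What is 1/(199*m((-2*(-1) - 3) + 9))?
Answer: 1/1592 ≈ 0.00062814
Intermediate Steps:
1/(199*m((-2*(-1) - 3) + 9)) = 1/(199*((-2*(-1) - 3) + 9)) = 1/(199*((2 - 3) + 9)) = 1/(199*(-1 + 9)) = 1/(199*8) = 1/1592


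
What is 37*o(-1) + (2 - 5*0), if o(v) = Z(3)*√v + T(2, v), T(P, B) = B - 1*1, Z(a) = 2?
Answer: -72 + 74*I ≈ -72.0 + 74.0*I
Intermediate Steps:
T(P, B) = -1 + B (T(P, B) = B - 1 = -1 + B)
o(v) = -1 + v + 2*√v (o(v) = 2*√v + (-1 + v) = -1 + v + 2*√v)
37*o(-1) + (2 - 5*0) = 37*(-1 - 1 + 2*√(-1)) + (2 - 5*0) = 37*(-1 - 1 + 2*I) + (2 + 0) = 37*(-2 + 2*I) + 2 = (-74 + 74*I) + 2 = -72 + 74*I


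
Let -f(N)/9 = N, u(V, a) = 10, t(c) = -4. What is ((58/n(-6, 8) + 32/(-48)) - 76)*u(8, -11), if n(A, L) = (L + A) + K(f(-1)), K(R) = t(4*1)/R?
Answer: -8270/21 ≈ -393.81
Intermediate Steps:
f(N) = -9*N
K(R) = -4/R
n(A, L) = -4/9 + A + L (n(A, L) = (L + A) - 4/((-9*(-1))) = (A + L) - 4/9 = -4/9 + A + L)
((58/n(-6, 8) + 32/(-48)) - 76)*u(8, -11) = ((58/(-4/9 - 6 + 8) + 32/(-48)) - 76)*10 = ((58/(14/9) + 32*(-1/48)) - 76)*10 = ((58*(9/14) - ⅔) - 76)*10 = ((261/7 - ⅔) - 76)*10 = (769/21 - 76)*10 = -827/21*10 = -8270/21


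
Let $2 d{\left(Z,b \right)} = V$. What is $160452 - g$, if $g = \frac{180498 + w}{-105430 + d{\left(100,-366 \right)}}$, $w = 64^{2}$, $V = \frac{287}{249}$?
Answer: $\frac{8424440149368}{52503853} \approx 1.6045 \cdot 10^{5}$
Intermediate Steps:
$V = \frac{287}{249}$ ($V = 287 \cdot \frac{1}{249} = \frac{287}{249} \approx 1.1526$)
$d{\left(Z,b \right)} = \frac{287}{498}$ ($d{\left(Z,b \right)} = \frac{1}{2} \cdot \frac{287}{249} = \frac{287}{498}$)
$w = 4096$
$g = - \frac{91927812}{52503853}$ ($g = \frac{180498 + 4096}{-105430 + \frac{287}{498}} = \frac{184594}{- \frac{52503853}{498}} = 184594 \left(- \frac{498}{52503853}\right) = - \frac{91927812}{52503853} \approx -1.7509$)
$160452 - g = 160452 - - \frac{91927812}{52503853} = 160452 + \frac{91927812}{52503853} = \frac{8424440149368}{52503853}$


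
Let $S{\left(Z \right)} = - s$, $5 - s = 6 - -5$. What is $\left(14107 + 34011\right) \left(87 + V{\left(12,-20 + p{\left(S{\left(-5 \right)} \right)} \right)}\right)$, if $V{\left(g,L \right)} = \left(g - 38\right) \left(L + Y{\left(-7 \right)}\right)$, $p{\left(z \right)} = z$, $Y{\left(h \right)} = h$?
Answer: $30458694$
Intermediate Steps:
$s = -6$ ($s = 5 - \left(6 - -5\right) = 5 - \left(6 + 5\right) = 5 - 11 = -6$)
$S{\left(Z \right)} = 6$ ($S{\left(Z \right)} = \left(-1\right) \left(-6\right) = 6$)
$V{\left(g,L \right)} = \left(-38 + g\right) \left(-7 + L\right)$ ($V{\left(g,L \right)} = \left(g - 38\right) \left(L - 7\right) = \left(-38 + g\right) \left(-7 + L\right)$)
$\left(14107 + 34011\right) \left(87 + V{\left(12,-20 + p{\left(S{\left(-5 \right)} \right)} \right)}\right) = \left(14107 + 34011\right) \left(87 + \left(266 - 38 \left(-20 + 6\right) - 84 + \left(-20 + 6\right) 12\right)\right) = 48118 \left(87 - -546\right) = 48118 \left(87 + \left(266 + 532 - 84 - 168\right)\right) = 48118 \left(87 + 546\right) = 48118 \cdot 633 = 30458694$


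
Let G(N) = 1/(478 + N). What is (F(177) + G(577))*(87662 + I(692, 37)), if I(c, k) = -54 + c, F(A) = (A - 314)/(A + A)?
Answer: -1273118230/37347 ≈ -34089.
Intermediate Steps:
F(A) = (-314 + A)/(2*A) (F(A) = (-314 + A)/((2*A)) = (-314 + A)*(1/(2*A)) = (-314 + A)/(2*A))
(F(177) + G(577))*(87662 + I(692, 37)) = ((1/2)*(-314 + 177)/177 + 1/(478 + 577))*(87662 + (-54 + 692)) = ((1/2)*(1/177)*(-137) + 1/1055)*(87662 + 638) = (-137/354 + 1/1055)*88300 = -144181/373470*88300 = -1273118230/37347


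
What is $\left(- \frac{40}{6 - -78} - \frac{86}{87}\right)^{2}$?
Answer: $\frac{795664}{370881} \approx 2.1453$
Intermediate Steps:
$\left(- \frac{40}{6 - -78} - \frac{86}{87}\right)^{2} = \left(- \frac{40}{6 + 78} - \frac{86}{87}\right)^{2} = \left(- \frac{40}{84} - \frac{86}{87}\right)^{2} = \left(\left(-40\right) \frac{1}{84} - \frac{86}{87}\right)^{2} = \left(- \frac{10}{21} - \frac{86}{87}\right)^{2} = \left(- \frac{892}{609}\right)^{2} = \frac{795664}{370881}$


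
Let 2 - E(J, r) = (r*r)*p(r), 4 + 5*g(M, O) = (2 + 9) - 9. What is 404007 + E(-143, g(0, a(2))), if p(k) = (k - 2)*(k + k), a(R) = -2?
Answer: 252505433/625 ≈ 4.0401e+5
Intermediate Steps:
p(k) = 2*k*(-2 + k) (p(k) = (-2 + k)*(2*k) = 2*k*(-2 + k))
g(M, O) = -2/5 (g(M, O) = -4/5 + ((2 + 9) - 9)/5 = -4/5 + (11 - 9)/5 = -4/5 + (1/5)*2 = -4/5 + 2/5 = -2/5)
E(J, r) = 2 - 2*r**3*(-2 + r) (E(J, r) = 2 - r*r*2*r*(-2 + r) = 2 - r**2*2*r*(-2 + r) = 2 - 2*r**3*(-2 + r))
404007 + E(-143, g(0, a(2))) = 404007 + (2 + 2*(-2/5)**3*(2 - 1*(-2/5))) = 404007 + (2 + 2*(-8/125)*(2 + 2/5)) = 404007 + (2 + 2*(-8/125)*(12/5)) = 404007 + (2 - 192/625) = 404007 + 1058/625 = 252505433/625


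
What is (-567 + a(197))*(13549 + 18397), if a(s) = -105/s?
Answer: -3571690584/197 ≈ -1.8130e+7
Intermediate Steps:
(-567 + a(197))*(13549 + 18397) = (-567 - 105/197)*(13549 + 18397) = (-567 - 105*1/197)*31946 = (-567 - 105/197)*31946 = -111804/197*31946 = -3571690584/197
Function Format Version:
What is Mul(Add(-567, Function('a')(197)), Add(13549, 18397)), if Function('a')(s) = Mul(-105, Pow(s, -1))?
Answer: Rational(-3571690584, 197) ≈ -1.8130e+7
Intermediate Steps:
Mul(Add(-567, Function('a')(197)), Add(13549, 18397)) = Mul(Add(-567, Mul(-105, Pow(197, -1))), Add(13549, 18397)) = Mul(Add(-567, Mul(-105, Rational(1, 197))), 31946) = Mul(Add(-567, Rational(-105, 197)), 31946) = Mul(Rational(-111804, 197), 31946) = Rational(-3571690584, 197)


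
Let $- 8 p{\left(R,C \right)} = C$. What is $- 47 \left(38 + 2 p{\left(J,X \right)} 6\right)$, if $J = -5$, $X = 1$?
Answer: $- \frac{3431}{2} \approx -1715.5$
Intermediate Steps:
$p{\left(R,C \right)} = - \frac{C}{8}$
$- 47 \left(38 + 2 p{\left(J,X \right)} 6\right) = - 47 \left(38 + 2 \left(\left(- \frac{1}{8}\right) 1\right) 6\right) = - 47 \left(38 + 2 \left(- \frac{1}{8}\right) 6\right) = - 47 \left(38 - \frac{3}{2}\right) = \left(-47\right) \frac{73}{2} = - \frac{3431}{2}$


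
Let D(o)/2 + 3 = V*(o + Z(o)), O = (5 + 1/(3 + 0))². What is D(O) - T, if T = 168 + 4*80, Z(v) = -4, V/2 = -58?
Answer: -55486/9 ≈ -6165.1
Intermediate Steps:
V = -116 (V = 2*(-58) = -116)
T = 488 (T = 168 + 320 = 488)
O = 256/9 (O = (5 + 1/3)² = (5 + ⅓)² = (16/3)² = 256/9 ≈ 28.444)
D(o) = 922 - 232*o (D(o) = -6 + 2*(-116*(o - 4)) = -6 + 2*(-116*(-4 + o)) = -6 + 2*(464 - 116*o) = -6 + (928 - 232*o) = 922 - 232*o)
D(O) - T = (922 - 232*256/9) - 1*488 = (922 - 59392/9) - 488 = -51094/9 - 488 = -55486/9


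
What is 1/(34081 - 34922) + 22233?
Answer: 18697952/841 ≈ 22233.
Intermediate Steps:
1/(34081 - 34922) + 22233 = 1/(-841) + 22233 = -1/841 + 22233 = 18697952/841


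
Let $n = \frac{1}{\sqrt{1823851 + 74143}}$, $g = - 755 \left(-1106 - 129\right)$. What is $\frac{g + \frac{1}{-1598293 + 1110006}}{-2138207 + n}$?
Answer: $- \frac{1847709336549715013072292}{4237107582255552974923735} - \frac{455291005974 \sqrt{1897994}}{4237107582255552974923735} \approx -0.43608$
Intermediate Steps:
$g = 932425$ ($g = \left(-755\right) \left(-1235\right) = 932425$)
$n = \frac{\sqrt{1897994}}{1897994}$ ($n = \frac{1}{\sqrt{1897994}} = \frac{\sqrt{1897994}}{1897994} \approx 0.00072586$)
$\frac{g + \frac{1}{-1598293 + 1110006}}{-2138207 + n} = \frac{932425 + \frac{1}{-1598293 + 1110006}}{-2138207 + \frac{\sqrt{1897994}}{1897994}} = \frac{932425 + \frac{1}{-488287}}{-2138207 + \frac{\sqrt{1897994}}{1897994}} = \frac{932425 - \frac{1}{488287}}{-2138207 + \frac{\sqrt{1897994}}{1897994}} = \frac{455291005974}{488287 \left(-2138207 + \frac{\sqrt{1897994}}{1897994}\right)}$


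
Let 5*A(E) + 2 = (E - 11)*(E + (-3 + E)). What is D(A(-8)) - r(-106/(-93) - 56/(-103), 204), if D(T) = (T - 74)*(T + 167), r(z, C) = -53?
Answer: -11809/25 ≈ -472.36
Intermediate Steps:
A(E) = -⅖ + (-11 + E)*(-3 + 2*E)/5 (A(E) = -⅖ + ((E - 11)*(E + (-3 + E)))/5 = -⅖ + ((-11 + E)*(-3 + 2*E))/5 = -⅖ + (-11 + E)*(-3 + 2*E)/5)
D(T) = (-74 + T)*(167 + T)
D(A(-8)) - r(-106/(-93) - 56/(-103), 204) = (-12358 + (31/5 - 5*(-8) + (⅖)*(-8)²)² + 93*(31/5 - 5*(-8) + (⅖)*(-8)²)) - 1*(-53) = (-12358 + (31/5 + 40 + (⅖)*64)² + 93*(31/5 + 40 + (⅖)*64)) + 53 = (-12358 + (31/5 + 40 + 128/5)² + 93*(31/5 + 40 + 128/5)) + 53 = (-12358 + (359/5)² + 93*(359/5)) + 53 = (-12358 + 128881/25 + 33387/5) + 53 = -13134/25 + 53 = -11809/25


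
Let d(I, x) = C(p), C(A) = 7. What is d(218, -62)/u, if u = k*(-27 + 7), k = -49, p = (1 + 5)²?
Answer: 1/140 ≈ 0.0071429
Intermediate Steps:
p = 36 (p = 6² = 36)
d(I, x) = 7
u = 980 (u = -49*(-27 + 7) = -49*(-20) = 980)
d(218, -62)/u = 7/980 = 7*(1/980) = 1/140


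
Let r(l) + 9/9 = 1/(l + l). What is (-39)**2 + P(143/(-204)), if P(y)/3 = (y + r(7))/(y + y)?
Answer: 234771/154 ≈ 1524.5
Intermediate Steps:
r(l) = -1 + 1/(2*l) (r(l) = -1 + 1/(l + l) = -1 + 1/(2*l))
P(y) = 3*(-13/14 + y)/(2*y) (P(y) = 3*((y + (1/2 - 1*7)/7)/(y + y)) = 3*((y + (1/2 - 7)/7)/((2*y))) = 3*((y + (1/7)*(-13/2))*(1/(2*y))) = 3*((y - 13/14)*(1/(2*y))) = 3*((-13/14 + y)*(1/(2*y))) = 3*((-13/14 + y)/(2*y)) = 3*(-13/14 + y)/(2*y))
(-39)**2 + P(143/(-204)) = (-39)**2 + 3*(-13 + 14*(143/(-204)))/(28*((143/(-204)))) = 1521 + 3*(-13 + 14*(143*(-1/204)))/(28*((143*(-1/204)))) = 1521 + 3*(-13 + 14*(-143/204))/(28*(-143/204)) = 1521 + (3/28)*(-204/143)*(-13 - 1001/102) = 1521 + (3/28)*(-204/143)*(-2327/102) = 1521 + 537/154 = 234771/154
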